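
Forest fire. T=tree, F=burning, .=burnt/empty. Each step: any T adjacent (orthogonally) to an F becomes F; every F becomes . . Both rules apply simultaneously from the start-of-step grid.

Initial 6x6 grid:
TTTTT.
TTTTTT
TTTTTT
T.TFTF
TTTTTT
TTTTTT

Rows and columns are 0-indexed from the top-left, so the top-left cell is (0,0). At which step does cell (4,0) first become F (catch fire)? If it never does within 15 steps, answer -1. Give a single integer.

Step 1: cell (4,0)='T' (+6 fires, +2 burnt)
Step 2: cell (4,0)='T' (+8 fires, +6 burnt)
Step 3: cell (4,0)='T' (+7 fires, +8 burnt)
Step 4: cell (4,0)='F' (+6 fires, +7 burnt)
  -> target ignites at step 4
Step 5: cell (4,0)='.' (+4 fires, +6 burnt)
Step 6: cell (4,0)='.' (+1 fires, +4 burnt)
Step 7: cell (4,0)='.' (+0 fires, +1 burnt)
  fire out at step 7

4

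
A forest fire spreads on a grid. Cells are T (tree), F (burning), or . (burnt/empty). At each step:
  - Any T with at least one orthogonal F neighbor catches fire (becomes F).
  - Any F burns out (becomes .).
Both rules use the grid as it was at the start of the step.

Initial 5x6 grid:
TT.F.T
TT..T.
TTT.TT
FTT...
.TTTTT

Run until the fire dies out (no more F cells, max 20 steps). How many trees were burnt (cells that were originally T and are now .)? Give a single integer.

Step 1: +2 fires, +2 burnt (F count now 2)
Step 2: +4 fires, +2 burnt (F count now 4)
Step 3: +4 fires, +4 burnt (F count now 4)
Step 4: +2 fires, +4 burnt (F count now 2)
Step 5: +1 fires, +2 burnt (F count now 1)
Step 6: +1 fires, +1 burnt (F count now 1)
Step 7: +0 fires, +1 burnt (F count now 0)
Fire out after step 7
Initially T: 18, now '.': 26
Total burnt (originally-T cells now '.'): 14

Answer: 14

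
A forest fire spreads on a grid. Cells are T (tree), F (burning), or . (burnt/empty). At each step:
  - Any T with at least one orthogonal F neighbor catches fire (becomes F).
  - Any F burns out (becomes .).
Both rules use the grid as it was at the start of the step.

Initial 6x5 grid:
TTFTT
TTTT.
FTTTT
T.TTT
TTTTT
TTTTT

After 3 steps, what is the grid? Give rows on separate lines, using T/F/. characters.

Step 1: 6 trees catch fire, 2 burn out
  TF.FT
  FTFT.
  .FTTT
  F.TTT
  TTTTT
  TTTTT
Step 2: 6 trees catch fire, 6 burn out
  F...F
  .F.F.
  ..FTT
  ..TTT
  FTTTT
  TTTTT
Step 3: 4 trees catch fire, 6 burn out
  .....
  .....
  ...FT
  ..FTT
  .FTTT
  FTTTT

.....
.....
...FT
..FTT
.FTTT
FTTTT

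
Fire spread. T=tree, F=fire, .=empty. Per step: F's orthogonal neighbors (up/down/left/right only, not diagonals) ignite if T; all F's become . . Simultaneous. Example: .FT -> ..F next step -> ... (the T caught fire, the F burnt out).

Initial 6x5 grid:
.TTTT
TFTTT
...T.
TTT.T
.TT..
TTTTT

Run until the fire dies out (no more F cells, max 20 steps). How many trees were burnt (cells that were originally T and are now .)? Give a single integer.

Step 1: +3 fires, +1 burnt (F count now 3)
Step 2: +2 fires, +3 burnt (F count now 2)
Step 3: +3 fires, +2 burnt (F count now 3)
Step 4: +1 fires, +3 burnt (F count now 1)
Step 5: +0 fires, +1 burnt (F count now 0)
Fire out after step 5
Initially T: 20, now '.': 19
Total burnt (originally-T cells now '.'): 9

Answer: 9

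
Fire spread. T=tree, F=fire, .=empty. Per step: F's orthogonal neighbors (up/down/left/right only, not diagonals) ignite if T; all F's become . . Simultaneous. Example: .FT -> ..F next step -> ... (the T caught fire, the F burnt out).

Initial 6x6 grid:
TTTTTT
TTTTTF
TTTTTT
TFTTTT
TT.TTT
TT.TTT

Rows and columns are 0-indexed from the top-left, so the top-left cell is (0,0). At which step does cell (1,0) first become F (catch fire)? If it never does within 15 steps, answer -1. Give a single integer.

Step 1: cell (1,0)='T' (+7 fires, +2 burnt)
Step 2: cell (1,0)='T' (+10 fires, +7 burnt)
Step 3: cell (1,0)='F' (+9 fires, +10 burnt)
  -> target ignites at step 3
Step 4: cell (1,0)='.' (+5 fires, +9 burnt)
Step 5: cell (1,0)='.' (+1 fires, +5 burnt)
Step 6: cell (1,0)='.' (+0 fires, +1 burnt)
  fire out at step 6

3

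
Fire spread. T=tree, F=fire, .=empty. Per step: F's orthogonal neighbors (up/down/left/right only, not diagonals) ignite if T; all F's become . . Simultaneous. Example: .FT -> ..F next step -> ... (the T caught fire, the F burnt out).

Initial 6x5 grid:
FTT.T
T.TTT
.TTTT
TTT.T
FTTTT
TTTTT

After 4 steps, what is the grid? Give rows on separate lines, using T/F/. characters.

Step 1: 5 trees catch fire, 2 burn out
  .FT.T
  F.TTT
  .TTTT
  FTT.T
  .FTTT
  FTTTT
Step 2: 4 trees catch fire, 5 burn out
  ..F.T
  ..TTT
  .TTTT
  .FT.T
  ..FTT
  .FTTT
Step 3: 5 trees catch fire, 4 burn out
  ....T
  ..FTT
  .FTTT
  ..F.T
  ...FT
  ..FTT
Step 4: 4 trees catch fire, 5 burn out
  ....T
  ...FT
  ..FTT
  ....T
  ....F
  ...FT

....T
...FT
..FTT
....T
....F
...FT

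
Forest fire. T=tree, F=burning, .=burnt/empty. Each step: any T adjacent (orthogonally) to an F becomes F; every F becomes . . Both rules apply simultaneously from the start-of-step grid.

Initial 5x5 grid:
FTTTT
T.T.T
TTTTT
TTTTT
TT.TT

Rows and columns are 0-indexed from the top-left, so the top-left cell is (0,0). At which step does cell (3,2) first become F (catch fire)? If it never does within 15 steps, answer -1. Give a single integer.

Step 1: cell (3,2)='T' (+2 fires, +1 burnt)
Step 2: cell (3,2)='T' (+2 fires, +2 burnt)
Step 3: cell (3,2)='T' (+4 fires, +2 burnt)
Step 4: cell (3,2)='T' (+4 fires, +4 burnt)
Step 5: cell (3,2)='F' (+4 fires, +4 burnt)
  -> target ignites at step 5
Step 6: cell (3,2)='.' (+2 fires, +4 burnt)
Step 7: cell (3,2)='.' (+2 fires, +2 burnt)
Step 8: cell (3,2)='.' (+1 fires, +2 burnt)
Step 9: cell (3,2)='.' (+0 fires, +1 burnt)
  fire out at step 9

5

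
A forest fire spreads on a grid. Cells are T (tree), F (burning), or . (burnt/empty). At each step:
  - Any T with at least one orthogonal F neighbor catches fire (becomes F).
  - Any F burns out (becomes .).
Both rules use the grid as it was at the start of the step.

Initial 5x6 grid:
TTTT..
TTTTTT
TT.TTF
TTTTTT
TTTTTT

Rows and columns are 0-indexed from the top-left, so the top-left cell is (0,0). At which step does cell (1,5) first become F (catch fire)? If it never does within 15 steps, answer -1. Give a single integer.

Step 1: cell (1,5)='F' (+3 fires, +1 burnt)
  -> target ignites at step 1
Step 2: cell (1,5)='.' (+4 fires, +3 burnt)
Step 3: cell (1,5)='.' (+3 fires, +4 burnt)
Step 4: cell (1,5)='.' (+4 fires, +3 burnt)
Step 5: cell (1,5)='.' (+4 fires, +4 burnt)
Step 6: cell (1,5)='.' (+5 fires, +4 burnt)
Step 7: cell (1,5)='.' (+3 fires, +5 burnt)
Step 8: cell (1,5)='.' (+0 fires, +3 burnt)
  fire out at step 8

1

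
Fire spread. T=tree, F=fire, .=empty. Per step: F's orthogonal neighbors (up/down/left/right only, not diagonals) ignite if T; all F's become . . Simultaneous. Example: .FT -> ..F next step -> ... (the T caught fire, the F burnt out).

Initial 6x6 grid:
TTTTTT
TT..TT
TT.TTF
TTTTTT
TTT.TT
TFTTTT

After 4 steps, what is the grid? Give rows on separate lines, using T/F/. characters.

Step 1: 6 trees catch fire, 2 burn out
  TTTTTT
  TT..TF
  TT.TF.
  TTTTTF
  TFT.TT
  F.FTTT
Step 2: 9 trees catch fire, 6 burn out
  TTTTTF
  TT..F.
  TT.F..
  TFTTF.
  F.F.TF
  ...FTT
Step 3: 8 trees catch fire, 9 burn out
  TTTTF.
  TT....
  TF....
  F.FF..
  ....F.
  ....FF
Step 4: 3 trees catch fire, 8 burn out
  TTTF..
  TF....
  F.....
  ......
  ......
  ......

TTTF..
TF....
F.....
......
......
......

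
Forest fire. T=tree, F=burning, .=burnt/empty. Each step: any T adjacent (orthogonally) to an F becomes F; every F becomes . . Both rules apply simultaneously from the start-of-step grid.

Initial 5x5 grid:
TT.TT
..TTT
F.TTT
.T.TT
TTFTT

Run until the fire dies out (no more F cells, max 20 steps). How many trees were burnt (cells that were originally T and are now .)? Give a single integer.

Step 1: +2 fires, +2 burnt (F count now 2)
Step 2: +4 fires, +2 burnt (F count now 4)
Step 3: +2 fires, +4 burnt (F count now 2)
Step 4: +3 fires, +2 burnt (F count now 3)
Step 5: +3 fires, +3 burnt (F count now 3)
Step 6: +1 fires, +3 burnt (F count now 1)
Step 7: +0 fires, +1 burnt (F count now 0)
Fire out after step 7
Initially T: 17, now '.': 23
Total burnt (originally-T cells now '.'): 15

Answer: 15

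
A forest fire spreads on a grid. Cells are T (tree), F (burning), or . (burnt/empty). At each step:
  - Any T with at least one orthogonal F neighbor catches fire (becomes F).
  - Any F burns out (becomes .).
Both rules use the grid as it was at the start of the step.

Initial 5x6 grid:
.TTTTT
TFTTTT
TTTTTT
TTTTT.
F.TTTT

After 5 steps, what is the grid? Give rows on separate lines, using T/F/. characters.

Step 1: 5 trees catch fire, 2 burn out
  .FTTTT
  F.FTTT
  TFTTTT
  FTTTT.
  ..TTTT
Step 2: 5 trees catch fire, 5 burn out
  ..FTTT
  ...FTT
  F.FTTT
  .FTTT.
  ..TTTT
Step 3: 4 trees catch fire, 5 burn out
  ...FTT
  ....FT
  ...FTT
  ..FTT.
  ..TTTT
Step 4: 5 trees catch fire, 4 burn out
  ....FT
  .....F
  ....FT
  ...FT.
  ..FTTT
Step 5: 4 trees catch fire, 5 burn out
  .....F
  ......
  .....F
  ....F.
  ...FTT

.....F
......
.....F
....F.
...FTT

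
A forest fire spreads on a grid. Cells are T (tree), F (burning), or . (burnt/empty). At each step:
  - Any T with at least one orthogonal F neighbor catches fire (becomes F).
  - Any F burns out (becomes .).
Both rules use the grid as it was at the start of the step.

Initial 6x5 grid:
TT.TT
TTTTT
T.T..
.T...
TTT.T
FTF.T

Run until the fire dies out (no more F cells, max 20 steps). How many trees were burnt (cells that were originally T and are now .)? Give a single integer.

Answer: 5

Derivation:
Step 1: +3 fires, +2 burnt (F count now 3)
Step 2: +1 fires, +3 burnt (F count now 1)
Step 3: +1 fires, +1 burnt (F count now 1)
Step 4: +0 fires, +1 burnt (F count now 0)
Fire out after step 4
Initially T: 18, now '.': 17
Total burnt (originally-T cells now '.'): 5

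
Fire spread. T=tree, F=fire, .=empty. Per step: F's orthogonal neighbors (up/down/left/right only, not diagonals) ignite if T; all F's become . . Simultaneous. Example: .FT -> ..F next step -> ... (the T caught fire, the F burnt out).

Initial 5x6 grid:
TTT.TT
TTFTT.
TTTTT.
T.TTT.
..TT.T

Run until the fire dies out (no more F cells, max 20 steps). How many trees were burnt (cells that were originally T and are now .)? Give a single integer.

Answer: 20

Derivation:
Step 1: +4 fires, +1 burnt (F count now 4)
Step 2: +6 fires, +4 burnt (F count now 6)
Step 3: +6 fires, +6 burnt (F count now 6)
Step 4: +4 fires, +6 burnt (F count now 4)
Step 5: +0 fires, +4 burnt (F count now 0)
Fire out after step 5
Initially T: 21, now '.': 29
Total burnt (originally-T cells now '.'): 20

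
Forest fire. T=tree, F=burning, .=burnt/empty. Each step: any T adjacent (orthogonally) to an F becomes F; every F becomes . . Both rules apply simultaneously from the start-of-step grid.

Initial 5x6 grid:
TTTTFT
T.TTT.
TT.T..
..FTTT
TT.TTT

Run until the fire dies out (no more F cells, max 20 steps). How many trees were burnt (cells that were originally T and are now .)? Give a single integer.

Answer: 18

Derivation:
Step 1: +4 fires, +2 burnt (F count now 4)
Step 2: +5 fires, +4 burnt (F count now 5)
Step 3: +4 fires, +5 burnt (F count now 4)
Step 4: +2 fires, +4 burnt (F count now 2)
Step 5: +1 fires, +2 burnt (F count now 1)
Step 6: +1 fires, +1 burnt (F count now 1)
Step 7: +1 fires, +1 burnt (F count now 1)
Step 8: +0 fires, +1 burnt (F count now 0)
Fire out after step 8
Initially T: 20, now '.': 28
Total burnt (originally-T cells now '.'): 18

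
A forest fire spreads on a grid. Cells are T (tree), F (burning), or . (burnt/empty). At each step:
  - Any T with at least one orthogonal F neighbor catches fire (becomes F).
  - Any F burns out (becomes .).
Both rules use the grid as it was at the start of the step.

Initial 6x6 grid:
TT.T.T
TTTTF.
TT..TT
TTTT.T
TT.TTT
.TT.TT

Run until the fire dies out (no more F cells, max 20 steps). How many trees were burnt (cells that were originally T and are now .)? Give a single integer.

Step 1: +2 fires, +1 burnt (F count now 2)
Step 2: +3 fires, +2 burnt (F count now 3)
Step 3: +2 fires, +3 burnt (F count now 2)
Step 4: +4 fires, +2 burnt (F count now 4)
Step 5: +5 fires, +4 burnt (F count now 5)
Step 6: +5 fires, +5 burnt (F count now 5)
Step 7: +3 fires, +5 burnt (F count now 3)
Step 8: +1 fires, +3 burnt (F count now 1)
Step 9: +0 fires, +1 burnt (F count now 0)
Fire out after step 9
Initially T: 26, now '.': 35
Total burnt (originally-T cells now '.'): 25

Answer: 25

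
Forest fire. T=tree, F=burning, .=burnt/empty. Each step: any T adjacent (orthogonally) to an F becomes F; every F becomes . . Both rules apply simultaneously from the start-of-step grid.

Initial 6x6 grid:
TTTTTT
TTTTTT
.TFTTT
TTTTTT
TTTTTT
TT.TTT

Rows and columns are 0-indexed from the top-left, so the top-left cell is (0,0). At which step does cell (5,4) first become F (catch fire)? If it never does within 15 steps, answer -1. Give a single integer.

Step 1: cell (5,4)='T' (+4 fires, +1 burnt)
Step 2: cell (5,4)='T' (+7 fires, +4 burnt)
Step 3: cell (5,4)='T' (+9 fires, +7 burnt)
Step 4: cell (5,4)='T' (+8 fires, +9 burnt)
Step 5: cell (5,4)='F' (+4 fires, +8 burnt)
  -> target ignites at step 5
Step 6: cell (5,4)='.' (+1 fires, +4 burnt)
Step 7: cell (5,4)='.' (+0 fires, +1 burnt)
  fire out at step 7

5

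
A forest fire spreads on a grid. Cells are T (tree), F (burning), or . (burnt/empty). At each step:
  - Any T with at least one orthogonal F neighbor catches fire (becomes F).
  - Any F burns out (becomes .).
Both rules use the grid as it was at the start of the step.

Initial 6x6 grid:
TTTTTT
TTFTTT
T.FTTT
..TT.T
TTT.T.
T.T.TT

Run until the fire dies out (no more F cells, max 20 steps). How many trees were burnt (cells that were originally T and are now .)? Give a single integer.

Answer: 23

Derivation:
Step 1: +5 fires, +2 burnt (F count now 5)
Step 2: +7 fires, +5 burnt (F count now 7)
Step 3: +7 fires, +7 burnt (F count now 7)
Step 4: +3 fires, +7 burnt (F count now 3)
Step 5: +1 fires, +3 burnt (F count now 1)
Step 6: +0 fires, +1 burnt (F count now 0)
Fire out after step 6
Initially T: 26, now '.': 33
Total burnt (originally-T cells now '.'): 23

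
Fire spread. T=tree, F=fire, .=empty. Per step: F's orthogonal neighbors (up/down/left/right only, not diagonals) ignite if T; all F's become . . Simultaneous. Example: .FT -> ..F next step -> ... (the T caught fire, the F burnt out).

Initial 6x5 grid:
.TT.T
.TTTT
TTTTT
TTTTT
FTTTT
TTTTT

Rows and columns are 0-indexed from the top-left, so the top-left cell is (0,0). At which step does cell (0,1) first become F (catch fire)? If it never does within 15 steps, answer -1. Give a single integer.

Step 1: cell (0,1)='T' (+3 fires, +1 burnt)
Step 2: cell (0,1)='T' (+4 fires, +3 burnt)
Step 3: cell (0,1)='T' (+4 fires, +4 burnt)
Step 4: cell (0,1)='T' (+5 fires, +4 burnt)
Step 5: cell (0,1)='F' (+5 fires, +5 burnt)
  -> target ignites at step 5
Step 6: cell (0,1)='.' (+3 fires, +5 burnt)
Step 7: cell (0,1)='.' (+1 fires, +3 burnt)
Step 8: cell (0,1)='.' (+1 fires, +1 burnt)
Step 9: cell (0,1)='.' (+0 fires, +1 burnt)
  fire out at step 9

5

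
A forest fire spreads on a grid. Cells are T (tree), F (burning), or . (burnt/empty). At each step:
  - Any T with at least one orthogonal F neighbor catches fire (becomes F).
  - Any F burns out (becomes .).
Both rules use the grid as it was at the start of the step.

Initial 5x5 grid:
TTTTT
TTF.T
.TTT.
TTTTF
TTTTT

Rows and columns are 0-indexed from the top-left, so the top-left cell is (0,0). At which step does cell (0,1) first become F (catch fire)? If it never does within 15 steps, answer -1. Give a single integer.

Step 1: cell (0,1)='T' (+5 fires, +2 burnt)
Step 2: cell (0,1)='F' (+7 fires, +5 burnt)
  -> target ignites at step 2
Step 3: cell (0,1)='.' (+4 fires, +7 burnt)
Step 4: cell (0,1)='.' (+3 fires, +4 burnt)
Step 5: cell (0,1)='.' (+1 fires, +3 burnt)
Step 6: cell (0,1)='.' (+0 fires, +1 burnt)
  fire out at step 6

2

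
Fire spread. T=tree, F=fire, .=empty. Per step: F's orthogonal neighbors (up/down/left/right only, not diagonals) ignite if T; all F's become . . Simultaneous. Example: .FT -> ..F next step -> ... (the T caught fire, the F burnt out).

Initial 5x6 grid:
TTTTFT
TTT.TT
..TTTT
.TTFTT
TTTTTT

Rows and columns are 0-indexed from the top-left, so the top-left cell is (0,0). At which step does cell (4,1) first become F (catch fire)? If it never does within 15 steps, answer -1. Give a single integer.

Step 1: cell (4,1)='T' (+7 fires, +2 burnt)
Step 2: cell (4,1)='T' (+8 fires, +7 burnt)
Step 3: cell (4,1)='F' (+5 fires, +8 burnt)
  -> target ignites at step 3
Step 4: cell (4,1)='.' (+3 fires, +5 burnt)
Step 5: cell (4,1)='.' (+1 fires, +3 burnt)
Step 6: cell (4,1)='.' (+0 fires, +1 burnt)
  fire out at step 6

3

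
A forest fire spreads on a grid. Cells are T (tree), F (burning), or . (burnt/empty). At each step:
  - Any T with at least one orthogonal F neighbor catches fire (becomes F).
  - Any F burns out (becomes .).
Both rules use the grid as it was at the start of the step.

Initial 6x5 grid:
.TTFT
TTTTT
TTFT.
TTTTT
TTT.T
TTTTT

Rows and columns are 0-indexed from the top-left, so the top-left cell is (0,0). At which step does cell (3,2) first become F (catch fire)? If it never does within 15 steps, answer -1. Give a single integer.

Step 1: cell (3,2)='F' (+7 fires, +2 burnt)
  -> target ignites at step 1
Step 2: cell (3,2)='.' (+7 fires, +7 burnt)
Step 3: cell (3,2)='.' (+5 fires, +7 burnt)
Step 4: cell (3,2)='.' (+4 fires, +5 burnt)
Step 5: cell (3,2)='.' (+2 fires, +4 burnt)
Step 6: cell (3,2)='.' (+0 fires, +2 burnt)
  fire out at step 6

1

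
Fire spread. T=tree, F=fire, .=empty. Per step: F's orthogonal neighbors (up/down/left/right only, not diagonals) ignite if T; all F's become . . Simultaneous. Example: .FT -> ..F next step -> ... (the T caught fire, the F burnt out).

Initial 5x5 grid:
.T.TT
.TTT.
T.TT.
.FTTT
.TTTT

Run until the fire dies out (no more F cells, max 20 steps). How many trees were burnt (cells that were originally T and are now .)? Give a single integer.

Answer: 15

Derivation:
Step 1: +2 fires, +1 burnt (F count now 2)
Step 2: +3 fires, +2 burnt (F count now 3)
Step 3: +4 fires, +3 burnt (F count now 4)
Step 4: +3 fires, +4 burnt (F count now 3)
Step 5: +2 fires, +3 burnt (F count now 2)
Step 6: +1 fires, +2 burnt (F count now 1)
Step 7: +0 fires, +1 burnt (F count now 0)
Fire out after step 7
Initially T: 16, now '.': 24
Total burnt (originally-T cells now '.'): 15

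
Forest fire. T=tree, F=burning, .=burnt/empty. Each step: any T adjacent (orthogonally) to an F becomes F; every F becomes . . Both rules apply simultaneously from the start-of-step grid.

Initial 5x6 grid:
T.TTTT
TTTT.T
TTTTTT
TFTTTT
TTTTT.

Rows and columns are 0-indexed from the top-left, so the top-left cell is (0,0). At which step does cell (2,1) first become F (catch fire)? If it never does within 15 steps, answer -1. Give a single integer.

Step 1: cell (2,1)='F' (+4 fires, +1 burnt)
  -> target ignites at step 1
Step 2: cell (2,1)='.' (+6 fires, +4 burnt)
Step 3: cell (2,1)='.' (+5 fires, +6 burnt)
Step 4: cell (2,1)='.' (+6 fires, +5 burnt)
Step 5: cell (2,1)='.' (+2 fires, +6 burnt)
Step 6: cell (2,1)='.' (+2 fires, +2 burnt)
Step 7: cell (2,1)='.' (+1 fires, +2 burnt)
Step 8: cell (2,1)='.' (+0 fires, +1 burnt)
  fire out at step 8

1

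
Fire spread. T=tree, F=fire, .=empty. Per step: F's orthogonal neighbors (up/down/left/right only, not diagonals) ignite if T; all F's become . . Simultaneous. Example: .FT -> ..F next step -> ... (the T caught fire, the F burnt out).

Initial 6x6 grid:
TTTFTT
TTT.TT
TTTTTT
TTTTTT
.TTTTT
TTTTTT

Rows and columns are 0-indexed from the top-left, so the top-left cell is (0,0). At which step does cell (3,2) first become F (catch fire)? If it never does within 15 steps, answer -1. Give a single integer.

Step 1: cell (3,2)='T' (+2 fires, +1 burnt)
Step 2: cell (3,2)='T' (+4 fires, +2 burnt)
Step 3: cell (3,2)='T' (+5 fires, +4 burnt)
Step 4: cell (3,2)='F' (+6 fires, +5 burnt)
  -> target ignites at step 4
Step 5: cell (3,2)='.' (+6 fires, +6 burnt)
Step 6: cell (3,2)='.' (+6 fires, +6 burnt)
Step 7: cell (3,2)='.' (+3 fires, +6 burnt)
Step 8: cell (3,2)='.' (+1 fires, +3 burnt)
Step 9: cell (3,2)='.' (+0 fires, +1 burnt)
  fire out at step 9

4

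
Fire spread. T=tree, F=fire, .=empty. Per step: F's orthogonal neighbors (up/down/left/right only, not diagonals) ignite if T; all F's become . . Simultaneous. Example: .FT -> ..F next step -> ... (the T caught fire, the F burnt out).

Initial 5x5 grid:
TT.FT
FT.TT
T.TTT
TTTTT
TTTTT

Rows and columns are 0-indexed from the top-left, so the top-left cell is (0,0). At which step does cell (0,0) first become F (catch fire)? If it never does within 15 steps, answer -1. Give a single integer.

Step 1: cell (0,0)='F' (+5 fires, +2 burnt)
  -> target ignites at step 1
Step 2: cell (0,0)='.' (+4 fires, +5 burnt)
Step 3: cell (0,0)='.' (+5 fires, +4 burnt)
Step 4: cell (0,0)='.' (+4 fires, +5 burnt)
Step 5: cell (0,0)='.' (+2 fires, +4 burnt)
Step 6: cell (0,0)='.' (+0 fires, +2 burnt)
  fire out at step 6

1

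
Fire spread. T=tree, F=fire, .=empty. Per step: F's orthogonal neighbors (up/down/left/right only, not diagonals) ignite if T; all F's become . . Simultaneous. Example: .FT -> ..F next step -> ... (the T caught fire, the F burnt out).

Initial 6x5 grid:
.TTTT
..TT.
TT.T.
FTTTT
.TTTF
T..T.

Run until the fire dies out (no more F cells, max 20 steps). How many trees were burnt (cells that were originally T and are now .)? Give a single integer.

Answer: 17

Derivation:
Step 1: +4 fires, +2 burnt (F count now 4)
Step 2: +6 fires, +4 burnt (F count now 6)
Step 3: +1 fires, +6 burnt (F count now 1)
Step 4: +1 fires, +1 burnt (F count now 1)
Step 5: +2 fires, +1 burnt (F count now 2)
Step 6: +2 fires, +2 burnt (F count now 2)
Step 7: +1 fires, +2 burnt (F count now 1)
Step 8: +0 fires, +1 burnt (F count now 0)
Fire out after step 8
Initially T: 18, now '.': 29
Total burnt (originally-T cells now '.'): 17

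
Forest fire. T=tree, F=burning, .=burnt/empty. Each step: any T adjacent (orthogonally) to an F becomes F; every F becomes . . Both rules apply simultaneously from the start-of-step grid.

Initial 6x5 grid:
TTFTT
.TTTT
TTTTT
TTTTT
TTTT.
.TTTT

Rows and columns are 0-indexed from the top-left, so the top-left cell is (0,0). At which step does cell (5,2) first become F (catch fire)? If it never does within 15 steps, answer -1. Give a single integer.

Step 1: cell (5,2)='T' (+3 fires, +1 burnt)
Step 2: cell (5,2)='T' (+5 fires, +3 burnt)
Step 3: cell (5,2)='T' (+4 fires, +5 burnt)
Step 4: cell (5,2)='T' (+5 fires, +4 burnt)
Step 5: cell (5,2)='F' (+5 fires, +5 burnt)
  -> target ignites at step 5
Step 6: cell (5,2)='.' (+3 fires, +5 burnt)
Step 7: cell (5,2)='.' (+1 fires, +3 burnt)
Step 8: cell (5,2)='.' (+0 fires, +1 burnt)
  fire out at step 8

5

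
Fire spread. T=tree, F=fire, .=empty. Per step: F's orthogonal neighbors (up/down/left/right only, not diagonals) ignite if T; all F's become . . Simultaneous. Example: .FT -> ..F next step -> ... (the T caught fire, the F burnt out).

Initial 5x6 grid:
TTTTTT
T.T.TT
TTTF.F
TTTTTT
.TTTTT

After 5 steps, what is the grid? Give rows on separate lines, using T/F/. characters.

Step 1: 4 trees catch fire, 2 burn out
  TTTTTT
  T.T.TF
  TTF...
  TTTFTF
  .TTTTT
Step 2: 8 trees catch fire, 4 burn out
  TTTTTF
  T.F.F.
  TF....
  TTF.F.
  .TTFTF
Step 3: 6 trees catch fire, 8 burn out
  TTFTF.
  T.....
  F.....
  TF....
  .TF.F.
Step 4: 5 trees catch fire, 6 burn out
  TF.F..
  F.....
  ......
  F.....
  .F....
Step 5: 1 trees catch fire, 5 burn out
  F.....
  ......
  ......
  ......
  ......

F.....
......
......
......
......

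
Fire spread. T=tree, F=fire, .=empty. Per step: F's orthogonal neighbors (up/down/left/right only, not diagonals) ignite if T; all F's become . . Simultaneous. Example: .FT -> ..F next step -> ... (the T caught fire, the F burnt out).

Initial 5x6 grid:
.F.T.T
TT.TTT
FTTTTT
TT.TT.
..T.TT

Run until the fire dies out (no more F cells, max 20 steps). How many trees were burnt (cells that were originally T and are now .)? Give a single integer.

Step 1: +4 fires, +2 burnt (F count now 4)
Step 2: +2 fires, +4 burnt (F count now 2)
Step 3: +1 fires, +2 burnt (F count now 1)
Step 4: +3 fires, +1 burnt (F count now 3)
Step 5: +4 fires, +3 burnt (F count now 4)
Step 6: +2 fires, +4 burnt (F count now 2)
Step 7: +2 fires, +2 burnt (F count now 2)
Step 8: +0 fires, +2 burnt (F count now 0)
Fire out after step 8
Initially T: 19, now '.': 29
Total burnt (originally-T cells now '.'): 18

Answer: 18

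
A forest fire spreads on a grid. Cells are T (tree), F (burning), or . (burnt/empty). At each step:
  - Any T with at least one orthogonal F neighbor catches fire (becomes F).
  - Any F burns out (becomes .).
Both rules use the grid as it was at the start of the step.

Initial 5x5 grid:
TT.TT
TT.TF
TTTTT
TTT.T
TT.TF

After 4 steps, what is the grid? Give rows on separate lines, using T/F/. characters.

Step 1: 5 trees catch fire, 2 burn out
  TT.TF
  TT.F.
  TTTTF
  TTT.F
  TT.F.
Step 2: 2 trees catch fire, 5 burn out
  TT.F.
  TT...
  TTTF.
  TTT..
  TT...
Step 3: 1 trees catch fire, 2 burn out
  TT...
  TT...
  TTF..
  TTT..
  TT...
Step 4: 2 trees catch fire, 1 burn out
  TT...
  TT...
  TF...
  TTF..
  TT...

TT...
TT...
TF...
TTF..
TT...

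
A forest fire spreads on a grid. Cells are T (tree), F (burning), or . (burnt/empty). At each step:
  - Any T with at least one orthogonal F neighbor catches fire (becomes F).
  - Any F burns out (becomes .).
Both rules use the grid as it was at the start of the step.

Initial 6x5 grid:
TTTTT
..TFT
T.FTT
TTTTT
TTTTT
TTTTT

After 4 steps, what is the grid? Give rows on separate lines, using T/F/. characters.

Step 1: 5 trees catch fire, 2 burn out
  TTTFT
  ..F.F
  T..FT
  TTFTT
  TTTTT
  TTTTT
Step 2: 6 trees catch fire, 5 burn out
  TTF.F
  .....
  T...F
  TF.FT
  TTFTT
  TTTTT
Step 3: 6 trees catch fire, 6 burn out
  TF...
  .....
  T....
  F...F
  TF.FT
  TTFTT
Step 4: 6 trees catch fire, 6 burn out
  F....
  .....
  F....
  .....
  F...F
  TF.FT

F....
.....
F....
.....
F...F
TF.FT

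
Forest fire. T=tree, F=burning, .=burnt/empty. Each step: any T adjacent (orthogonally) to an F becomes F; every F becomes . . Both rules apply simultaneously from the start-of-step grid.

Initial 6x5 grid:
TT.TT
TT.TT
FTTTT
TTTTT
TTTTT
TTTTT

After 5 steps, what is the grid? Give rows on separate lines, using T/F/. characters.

Step 1: 3 trees catch fire, 1 burn out
  TT.TT
  FT.TT
  .FTTT
  FTTTT
  TTTTT
  TTTTT
Step 2: 5 trees catch fire, 3 burn out
  FT.TT
  .F.TT
  ..FTT
  .FTTT
  FTTTT
  TTTTT
Step 3: 5 trees catch fire, 5 burn out
  .F.TT
  ...TT
  ...FT
  ..FTT
  .FTTT
  FTTTT
Step 4: 5 trees catch fire, 5 burn out
  ...TT
  ...FT
  ....F
  ...FT
  ..FTT
  .FTTT
Step 5: 5 trees catch fire, 5 burn out
  ...FT
  ....F
  .....
  ....F
  ...FT
  ..FTT

...FT
....F
.....
....F
...FT
..FTT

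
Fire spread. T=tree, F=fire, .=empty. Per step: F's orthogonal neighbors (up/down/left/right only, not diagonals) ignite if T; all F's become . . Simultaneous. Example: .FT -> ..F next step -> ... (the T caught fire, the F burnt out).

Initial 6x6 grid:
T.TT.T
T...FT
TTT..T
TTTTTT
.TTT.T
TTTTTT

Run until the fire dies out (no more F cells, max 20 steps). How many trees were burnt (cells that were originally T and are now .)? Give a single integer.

Step 1: +1 fires, +1 burnt (F count now 1)
Step 2: +2 fires, +1 burnt (F count now 2)
Step 3: +1 fires, +2 burnt (F count now 1)
Step 4: +2 fires, +1 burnt (F count now 2)
Step 5: +2 fires, +2 burnt (F count now 2)
Step 6: +3 fires, +2 burnt (F count now 3)
Step 7: +4 fires, +3 burnt (F count now 4)
Step 8: +4 fires, +4 burnt (F count now 4)
Step 9: +2 fires, +4 burnt (F count now 2)
Step 10: +2 fires, +2 burnt (F count now 2)
Step 11: +1 fires, +2 burnt (F count now 1)
Step 12: +0 fires, +1 burnt (F count now 0)
Fire out after step 12
Initially T: 26, now '.': 34
Total burnt (originally-T cells now '.'): 24

Answer: 24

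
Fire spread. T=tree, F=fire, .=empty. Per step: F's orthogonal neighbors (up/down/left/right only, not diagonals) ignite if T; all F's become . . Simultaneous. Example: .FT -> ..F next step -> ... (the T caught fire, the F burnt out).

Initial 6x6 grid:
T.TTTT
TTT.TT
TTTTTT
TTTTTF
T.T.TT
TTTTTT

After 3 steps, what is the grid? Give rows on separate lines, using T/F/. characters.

Step 1: 3 trees catch fire, 1 burn out
  T.TTTT
  TTT.TT
  TTTTTF
  TTTTF.
  T.T.TF
  TTTTTT
Step 2: 5 trees catch fire, 3 burn out
  T.TTTT
  TTT.TF
  TTTTF.
  TTTF..
  T.T.F.
  TTTTTF
Step 3: 5 trees catch fire, 5 burn out
  T.TTTF
  TTT.F.
  TTTF..
  TTF...
  T.T...
  TTTTF.

T.TTTF
TTT.F.
TTTF..
TTF...
T.T...
TTTTF.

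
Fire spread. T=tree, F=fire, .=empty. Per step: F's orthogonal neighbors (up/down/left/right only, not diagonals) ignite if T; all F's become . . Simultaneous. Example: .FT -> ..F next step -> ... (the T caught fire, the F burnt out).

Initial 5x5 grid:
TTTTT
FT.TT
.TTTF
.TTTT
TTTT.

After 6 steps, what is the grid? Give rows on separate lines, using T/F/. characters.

Step 1: 5 trees catch fire, 2 burn out
  FTTTT
  .F.TF
  .TTF.
  .TTTF
  TTTT.
Step 2: 6 trees catch fire, 5 burn out
  .FTTF
  ...F.
  .FF..
  .TTF.
  TTTT.
Step 3: 5 trees catch fire, 6 burn out
  ..FF.
  .....
  .....
  .FF..
  TTTF.
Step 4: 2 trees catch fire, 5 burn out
  .....
  .....
  .....
  .....
  TFF..
Step 5: 1 trees catch fire, 2 burn out
  .....
  .....
  .....
  .....
  F....
Step 6: 0 trees catch fire, 1 burn out
  .....
  .....
  .....
  .....
  .....

.....
.....
.....
.....
.....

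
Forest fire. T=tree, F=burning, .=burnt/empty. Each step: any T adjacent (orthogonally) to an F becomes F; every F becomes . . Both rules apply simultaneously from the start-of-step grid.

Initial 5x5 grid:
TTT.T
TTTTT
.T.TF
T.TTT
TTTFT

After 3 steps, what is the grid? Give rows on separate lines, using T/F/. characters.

Step 1: 6 trees catch fire, 2 burn out
  TTT.T
  TTTTF
  .T.F.
  T.TFF
  TTF.F
Step 2: 4 trees catch fire, 6 burn out
  TTT.F
  TTTF.
  .T...
  T.F..
  TF...
Step 3: 2 trees catch fire, 4 burn out
  TTT..
  TTF..
  .T...
  T....
  F....

TTT..
TTF..
.T...
T....
F....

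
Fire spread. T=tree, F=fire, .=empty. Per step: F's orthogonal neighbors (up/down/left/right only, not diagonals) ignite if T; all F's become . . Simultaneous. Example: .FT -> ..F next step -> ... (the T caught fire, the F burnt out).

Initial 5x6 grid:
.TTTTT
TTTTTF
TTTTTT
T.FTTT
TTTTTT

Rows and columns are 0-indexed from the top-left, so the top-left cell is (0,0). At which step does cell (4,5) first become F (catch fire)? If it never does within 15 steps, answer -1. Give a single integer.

Step 1: cell (4,5)='T' (+6 fires, +2 burnt)
Step 2: cell (4,5)='T' (+10 fires, +6 burnt)
Step 3: cell (4,5)='F' (+7 fires, +10 burnt)
  -> target ignites at step 3
Step 4: cell (4,5)='.' (+3 fires, +7 burnt)
Step 5: cell (4,5)='.' (+0 fires, +3 burnt)
  fire out at step 5

3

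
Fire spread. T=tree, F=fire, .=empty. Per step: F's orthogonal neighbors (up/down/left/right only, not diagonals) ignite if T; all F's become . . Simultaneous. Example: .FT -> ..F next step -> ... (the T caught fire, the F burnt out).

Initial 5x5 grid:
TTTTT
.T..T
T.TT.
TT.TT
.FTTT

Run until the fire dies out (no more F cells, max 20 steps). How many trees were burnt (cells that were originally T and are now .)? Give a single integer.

Answer: 10

Derivation:
Step 1: +2 fires, +1 burnt (F count now 2)
Step 2: +2 fires, +2 burnt (F count now 2)
Step 3: +3 fires, +2 burnt (F count now 3)
Step 4: +2 fires, +3 burnt (F count now 2)
Step 5: +1 fires, +2 burnt (F count now 1)
Step 6: +0 fires, +1 burnt (F count now 0)
Fire out after step 6
Initially T: 17, now '.': 18
Total burnt (originally-T cells now '.'): 10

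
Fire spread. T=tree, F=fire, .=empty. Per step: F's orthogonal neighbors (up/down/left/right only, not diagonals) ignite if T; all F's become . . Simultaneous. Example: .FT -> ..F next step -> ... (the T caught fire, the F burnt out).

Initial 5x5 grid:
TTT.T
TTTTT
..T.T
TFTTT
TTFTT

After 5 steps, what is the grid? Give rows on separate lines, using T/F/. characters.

Step 1: 4 trees catch fire, 2 burn out
  TTT.T
  TTTTT
  ..T.T
  F.FTT
  TF.FT
Step 2: 4 trees catch fire, 4 burn out
  TTT.T
  TTTTT
  ..F.T
  ...FT
  F...F
Step 3: 2 trees catch fire, 4 burn out
  TTT.T
  TTFTT
  ....T
  ....F
  .....
Step 4: 4 trees catch fire, 2 burn out
  TTF.T
  TF.FT
  ....F
  .....
  .....
Step 5: 3 trees catch fire, 4 burn out
  TF..T
  F...F
  .....
  .....
  .....

TF..T
F...F
.....
.....
.....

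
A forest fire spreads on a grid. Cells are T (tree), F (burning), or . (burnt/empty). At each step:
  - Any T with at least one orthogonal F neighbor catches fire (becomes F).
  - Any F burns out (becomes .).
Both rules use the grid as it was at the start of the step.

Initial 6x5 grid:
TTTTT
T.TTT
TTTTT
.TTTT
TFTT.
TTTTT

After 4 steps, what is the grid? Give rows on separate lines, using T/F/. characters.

Step 1: 4 trees catch fire, 1 burn out
  TTTTT
  T.TTT
  TTTTT
  .FTTT
  F.FT.
  TFTTT
Step 2: 5 trees catch fire, 4 burn out
  TTTTT
  T.TTT
  TFTTT
  ..FTT
  ...F.
  F.FTT
Step 3: 4 trees catch fire, 5 burn out
  TTTTT
  T.TTT
  F.FTT
  ...FT
  .....
  ...FT
Step 4: 5 trees catch fire, 4 burn out
  TTTTT
  F.FTT
  ...FT
  ....F
  .....
  ....F

TTTTT
F.FTT
...FT
....F
.....
....F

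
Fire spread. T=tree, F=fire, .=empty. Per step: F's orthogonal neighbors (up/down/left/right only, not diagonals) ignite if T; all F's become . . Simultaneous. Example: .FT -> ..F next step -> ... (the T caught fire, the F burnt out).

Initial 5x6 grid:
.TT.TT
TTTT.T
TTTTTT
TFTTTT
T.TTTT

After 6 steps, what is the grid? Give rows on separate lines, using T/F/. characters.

Step 1: 3 trees catch fire, 1 burn out
  .TT.TT
  TTTT.T
  TFTTTT
  F.FTTT
  T.TTTT
Step 2: 6 trees catch fire, 3 burn out
  .TT.TT
  TFTT.T
  F.FTTT
  ...FTT
  F.FTTT
Step 3: 6 trees catch fire, 6 burn out
  .FT.TT
  F.FT.T
  ...FTT
  ....FT
  ...FTT
Step 4: 5 trees catch fire, 6 burn out
  ..F.TT
  ...F.T
  ....FT
  .....F
  ....FT
Step 5: 2 trees catch fire, 5 burn out
  ....TT
  .....T
  .....F
  ......
  .....F
Step 6: 1 trees catch fire, 2 burn out
  ....TT
  .....F
  ......
  ......
  ......

....TT
.....F
......
......
......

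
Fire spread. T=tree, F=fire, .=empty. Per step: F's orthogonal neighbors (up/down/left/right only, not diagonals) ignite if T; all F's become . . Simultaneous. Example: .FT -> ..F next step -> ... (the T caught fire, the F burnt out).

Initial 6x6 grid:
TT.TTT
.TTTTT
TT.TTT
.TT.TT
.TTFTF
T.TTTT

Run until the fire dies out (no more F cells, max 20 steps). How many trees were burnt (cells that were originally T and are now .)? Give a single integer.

Step 1: +5 fires, +2 burnt (F count now 5)
Step 2: +6 fires, +5 burnt (F count now 6)
Step 3: +3 fires, +6 burnt (F count now 3)
Step 4: +4 fires, +3 burnt (F count now 4)
Step 5: +4 fires, +4 burnt (F count now 4)
Step 6: +3 fires, +4 burnt (F count now 3)
Step 7: +1 fires, +3 burnt (F count now 1)
Step 8: +0 fires, +1 burnt (F count now 0)
Fire out after step 8
Initially T: 27, now '.': 35
Total burnt (originally-T cells now '.'): 26

Answer: 26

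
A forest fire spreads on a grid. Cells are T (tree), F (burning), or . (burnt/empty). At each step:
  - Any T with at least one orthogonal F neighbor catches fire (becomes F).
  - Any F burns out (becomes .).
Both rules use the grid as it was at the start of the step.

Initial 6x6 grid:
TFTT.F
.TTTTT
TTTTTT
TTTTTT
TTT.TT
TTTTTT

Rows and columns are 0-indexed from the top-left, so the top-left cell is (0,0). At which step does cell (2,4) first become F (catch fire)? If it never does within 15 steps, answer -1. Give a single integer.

Step 1: cell (2,4)='T' (+4 fires, +2 burnt)
Step 2: cell (2,4)='T' (+5 fires, +4 burnt)
Step 3: cell (2,4)='F' (+6 fires, +5 burnt)
  -> target ignites at step 3
Step 4: cell (2,4)='.' (+6 fires, +6 burnt)
Step 5: cell (2,4)='.' (+6 fires, +6 burnt)
Step 6: cell (2,4)='.' (+3 fires, +6 burnt)
Step 7: cell (2,4)='.' (+1 fires, +3 burnt)
Step 8: cell (2,4)='.' (+0 fires, +1 burnt)
  fire out at step 8

3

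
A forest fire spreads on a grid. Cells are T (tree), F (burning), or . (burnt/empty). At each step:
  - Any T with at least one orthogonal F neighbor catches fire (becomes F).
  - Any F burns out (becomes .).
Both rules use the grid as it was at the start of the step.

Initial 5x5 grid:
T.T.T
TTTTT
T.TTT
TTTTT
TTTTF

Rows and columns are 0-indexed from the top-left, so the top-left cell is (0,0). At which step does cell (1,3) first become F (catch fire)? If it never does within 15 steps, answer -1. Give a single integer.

Step 1: cell (1,3)='T' (+2 fires, +1 burnt)
Step 2: cell (1,3)='T' (+3 fires, +2 burnt)
Step 3: cell (1,3)='T' (+4 fires, +3 burnt)
Step 4: cell (1,3)='F' (+5 fires, +4 burnt)
  -> target ignites at step 4
Step 5: cell (1,3)='.' (+2 fires, +5 burnt)
Step 6: cell (1,3)='.' (+3 fires, +2 burnt)
Step 7: cell (1,3)='.' (+1 fires, +3 burnt)
Step 8: cell (1,3)='.' (+1 fires, +1 burnt)
Step 9: cell (1,3)='.' (+0 fires, +1 burnt)
  fire out at step 9

4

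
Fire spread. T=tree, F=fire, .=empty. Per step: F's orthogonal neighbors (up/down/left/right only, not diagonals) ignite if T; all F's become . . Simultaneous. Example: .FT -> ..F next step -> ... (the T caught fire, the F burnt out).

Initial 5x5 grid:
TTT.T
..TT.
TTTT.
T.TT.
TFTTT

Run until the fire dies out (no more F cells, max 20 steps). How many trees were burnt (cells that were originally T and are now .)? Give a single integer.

Step 1: +2 fires, +1 burnt (F count now 2)
Step 2: +3 fires, +2 burnt (F count now 3)
Step 3: +4 fires, +3 burnt (F count now 4)
Step 4: +3 fires, +4 burnt (F count now 3)
Step 5: +2 fires, +3 burnt (F count now 2)
Step 6: +1 fires, +2 burnt (F count now 1)
Step 7: +1 fires, +1 burnt (F count now 1)
Step 8: +0 fires, +1 burnt (F count now 0)
Fire out after step 8
Initially T: 17, now '.': 24
Total burnt (originally-T cells now '.'): 16

Answer: 16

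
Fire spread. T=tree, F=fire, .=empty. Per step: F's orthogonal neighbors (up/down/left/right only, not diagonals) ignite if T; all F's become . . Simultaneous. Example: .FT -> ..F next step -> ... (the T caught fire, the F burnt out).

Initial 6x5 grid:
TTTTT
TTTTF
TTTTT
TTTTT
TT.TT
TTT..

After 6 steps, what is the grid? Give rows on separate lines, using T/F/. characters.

Step 1: 3 trees catch fire, 1 burn out
  TTTTF
  TTTF.
  TTTTF
  TTTTT
  TT.TT
  TTT..
Step 2: 4 trees catch fire, 3 burn out
  TTTF.
  TTF..
  TTTF.
  TTTTF
  TT.TT
  TTT..
Step 3: 5 trees catch fire, 4 burn out
  TTF..
  TF...
  TTF..
  TTTF.
  TT.TF
  TTT..
Step 4: 5 trees catch fire, 5 burn out
  TF...
  F....
  TF...
  TTF..
  TT.F.
  TTT..
Step 5: 3 trees catch fire, 5 burn out
  F....
  .....
  F....
  TF...
  TT...
  TTT..
Step 6: 2 trees catch fire, 3 burn out
  .....
  .....
  .....
  F....
  TF...
  TTT..

.....
.....
.....
F....
TF...
TTT..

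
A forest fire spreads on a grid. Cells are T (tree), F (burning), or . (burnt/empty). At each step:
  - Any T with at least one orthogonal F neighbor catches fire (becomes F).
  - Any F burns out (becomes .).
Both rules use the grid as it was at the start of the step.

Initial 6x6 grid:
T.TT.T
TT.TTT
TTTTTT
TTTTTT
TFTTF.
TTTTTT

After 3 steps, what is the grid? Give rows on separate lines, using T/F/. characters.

Step 1: 7 trees catch fire, 2 burn out
  T.TT.T
  TT.TTT
  TTTTTT
  TFTTFT
  F.FF..
  TFTTFT
Step 2: 10 trees catch fire, 7 burn out
  T.TT.T
  TT.TTT
  TFTTFT
  F.FF.F
  ......
  F.FF.F
Step 3: 6 trees catch fire, 10 burn out
  T.TT.T
  TF.TFT
  F.FF.F
  ......
  ......
  ......

T.TT.T
TF.TFT
F.FF.F
......
......
......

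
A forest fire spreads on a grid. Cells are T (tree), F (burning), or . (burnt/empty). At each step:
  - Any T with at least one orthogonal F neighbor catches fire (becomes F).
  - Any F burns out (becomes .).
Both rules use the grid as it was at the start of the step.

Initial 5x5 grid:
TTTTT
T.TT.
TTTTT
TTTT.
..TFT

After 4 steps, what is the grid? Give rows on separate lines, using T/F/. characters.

Step 1: 3 trees catch fire, 1 burn out
  TTTTT
  T.TT.
  TTTTT
  TTTF.
  ..F.F
Step 2: 2 trees catch fire, 3 burn out
  TTTTT
  T.TT.
  TTTFT
  TTF..
  .....
Step 3: 4 trees catch fire, 2 burn out
  TTTTT
  T.TF.
  TTF.F
  TF...
  .....
Step 4: 4 trees catch fire, 4 burn out
  TTTFT
  T.F..
  TF...
  F....
  .....

TTTFT
T.F..
TF...
F....
.....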